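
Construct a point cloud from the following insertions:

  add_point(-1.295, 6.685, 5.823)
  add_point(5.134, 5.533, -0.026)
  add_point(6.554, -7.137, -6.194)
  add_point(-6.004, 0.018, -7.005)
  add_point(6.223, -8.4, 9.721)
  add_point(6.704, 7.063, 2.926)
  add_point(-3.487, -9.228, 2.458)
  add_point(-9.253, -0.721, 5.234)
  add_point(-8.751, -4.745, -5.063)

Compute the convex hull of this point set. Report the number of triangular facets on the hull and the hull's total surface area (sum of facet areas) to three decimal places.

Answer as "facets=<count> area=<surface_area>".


facets=14 area=866.033

Hull vertices (9/9): indices [0, 1, 2, 3, 4, 5, 6, 7, 8].

Facet areas (half cross-product norm):
  f1: (p6, p4, p7) → 63.0706
  f2: (p0, p4, p7) → 90.8456
  f3: (p0, p4, p5) → 70.4305
  f4: (p0, p3, p7) → 67.9861
  f5: (p1, p0, p5) → 15.4875
  f6: (p1, p0, p3) → 61.2806
  f7: (p8, p3, p7) → 32.2476
  f8: (p8, p6, p7) → 48.8899
  f9: (p2, p6, p4) → 79.4875
  f10: (p2, p1, p3) → 88.4952
  f11: (p2, p8, p3) → 42.2027
  f12: (p2, p8, p6) → 67.6872
  f13: (p2, p4, p5) → 118.8079
  f14: (p2, p1, p5) → 19.1142
Σ area = 866.033

Euler characteristic 9−21+14 = 2 ✓


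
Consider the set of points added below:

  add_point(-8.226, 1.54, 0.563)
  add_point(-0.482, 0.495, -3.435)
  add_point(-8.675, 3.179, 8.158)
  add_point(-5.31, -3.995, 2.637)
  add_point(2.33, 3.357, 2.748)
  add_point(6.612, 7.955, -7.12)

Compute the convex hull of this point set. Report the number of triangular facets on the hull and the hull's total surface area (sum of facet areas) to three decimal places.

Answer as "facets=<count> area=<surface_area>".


facets=8 area=325.286

Hull vertices (6/6): indices [0, 1, 2, 3, 4, 5].

Per-facet area ½‖(b−a)×(c−a)‖:
  f1: (p0, p5, p2) → 64.0971
  f2: (p0, p3, p2) → 25.5071
  f3: (p4, p5, p2) → 50.7862
  f4: (p4, p3, p2) → 49.3012
  f5: (p1, p0, p5) → 36.6844
  f6: (p1, p0, p3) → 27.1292
  f7: (p1, p4, p5) → 39.2187
  f8: (p1, p4, p3) → 32.5617
Σ area = 325.286

Euler: V−E+F = 6−12+8 = 2.


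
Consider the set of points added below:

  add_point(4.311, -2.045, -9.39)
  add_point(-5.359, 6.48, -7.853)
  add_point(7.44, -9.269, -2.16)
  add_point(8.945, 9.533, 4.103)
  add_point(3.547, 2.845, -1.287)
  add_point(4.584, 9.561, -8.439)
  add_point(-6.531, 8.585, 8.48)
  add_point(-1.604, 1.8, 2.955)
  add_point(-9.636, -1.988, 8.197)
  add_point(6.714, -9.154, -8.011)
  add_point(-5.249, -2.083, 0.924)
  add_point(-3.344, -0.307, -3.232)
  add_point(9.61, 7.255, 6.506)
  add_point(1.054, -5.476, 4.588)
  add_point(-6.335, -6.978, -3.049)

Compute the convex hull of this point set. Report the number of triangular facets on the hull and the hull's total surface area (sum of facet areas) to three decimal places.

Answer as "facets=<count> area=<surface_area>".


11 of the 15 inputs are extreme points: [0, 1, 2, 3, 5, 6, 8, 9, 12, 13, 14].

Facet areas (half cross-product norm):
  f1: (p6, p12, p8) → 88.1553
  f2: (p13, p12, p8) → 89.0456
  f3: (p13, p2, p12) → 77.4933
  f4: (p14, p13, p8) → 59.0130
  f5: (p14, p13, p2) → 53.6139
  f6: (p3, p6, p12) → 27.1793
  f7: (p3, p6, p5) → 106.7807
  f8: (p9, p14, p2) → 40.5256
  f9: (p9, p3, p5) → 124.8583
  f10: (p9, p2, p12) → 49.3257
  f11: (p9, p3, p12) → 37.3168
  f12: (p1, p6, p5) → 85.7483
  f13: (p1, p6, p8) → 90.2496
  f14: (p1, p14, p8) → 91.0922
  f15: (p0, p9, p14) → 50.0568
  f16: (p0, p1, p14) → 79.0431
  f17: (p0, p9, p5) → 18.7865
  f18: (p0, p1, p5) → 57.6857
Σ area = 1225.970

Check V−E+F: 11 − 27 + 18 = 2.

facets=18 area=1225.970


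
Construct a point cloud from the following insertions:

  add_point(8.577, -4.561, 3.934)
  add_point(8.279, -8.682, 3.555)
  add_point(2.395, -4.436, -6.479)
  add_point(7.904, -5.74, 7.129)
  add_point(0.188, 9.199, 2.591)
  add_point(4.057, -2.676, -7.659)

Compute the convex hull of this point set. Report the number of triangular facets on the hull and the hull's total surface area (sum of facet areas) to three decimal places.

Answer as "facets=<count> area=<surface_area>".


facets=8 area=330.665

Points on the hull: [0, 1, 2, 3, 4, 5] (6 of 6).

Per-facet area ½‖(b−a)×(c−a)‖:
  f1: (p5, p0, p4) → 93.6896
  f2: (p1, p5, p0) → 26.0885
  f3: (p3, p0, p4) → 27.0669
  f4: (p3, p1, p0) → 6.9399
  f5: (p2, p5, p4) → 21.7229
  f6: (p2, p1, p5) → 15.9773
  f7: (p2, p3, p4) → 112.4433
  f8: (p2, p3, p1) → 26.7366
Σ area = 330.665

Euler: V−E+F = 6−12+8 = 2.


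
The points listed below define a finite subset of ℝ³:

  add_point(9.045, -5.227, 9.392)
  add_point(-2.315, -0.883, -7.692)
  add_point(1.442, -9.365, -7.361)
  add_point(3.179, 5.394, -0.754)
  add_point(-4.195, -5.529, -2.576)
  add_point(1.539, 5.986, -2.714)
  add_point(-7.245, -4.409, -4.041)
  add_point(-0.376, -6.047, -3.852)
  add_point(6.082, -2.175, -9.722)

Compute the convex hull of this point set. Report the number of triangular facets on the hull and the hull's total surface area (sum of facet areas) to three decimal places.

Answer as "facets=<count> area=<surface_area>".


Points on the hull: [0, 1, 2, 3, 4, 5, 6, 8] (8 of 9).

Facet areas (half cross-product norm):
  f1: (p2, p8, p0) → 82.7218
  f2: (p3, p0, p6) → 116.0086
  f3: (p3, p5, p6) → 17.0947
  f4: (p3, p8, p0) → 95.5473
  f5: (p3, p8, p5) → 15.2989
  f6: (p1, p5, p6) → 30.4935
  f7: (p1, p8, p5) → 40.1405
  f8: (p1, p2, p6) → 32.2321
  f9: (p1, p2, p8) → 34.7295
  f10: (p4, p0, p6) → 13.5314
  f11: (p4, p2, p6) → 12.9594
  f12: (p4, p2, p0) → 73.9011
Σ area = 564.659

Check V−E+F: 8 − 18 + 12 = 2.

facets=12 area=564.659


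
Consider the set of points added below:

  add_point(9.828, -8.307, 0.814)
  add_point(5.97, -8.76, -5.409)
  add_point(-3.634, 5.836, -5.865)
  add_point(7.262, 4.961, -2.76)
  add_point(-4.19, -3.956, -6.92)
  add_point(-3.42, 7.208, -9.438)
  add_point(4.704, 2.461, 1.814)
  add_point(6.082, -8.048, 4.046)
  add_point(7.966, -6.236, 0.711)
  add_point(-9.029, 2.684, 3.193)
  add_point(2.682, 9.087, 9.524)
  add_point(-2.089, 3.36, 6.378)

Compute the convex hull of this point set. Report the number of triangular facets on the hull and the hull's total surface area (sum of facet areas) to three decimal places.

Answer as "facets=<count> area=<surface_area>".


Hull vertices (9/12): indices [0, 1, 3, 4, 5, 7, 9, 10, 11].

Per-facet area ½‖(b−a)×(c−a)‖:
  f1: (p5, p10, p9) → 107.1597
  f2: (p4, p5, p9) → 71.2705
  f3: (p7, p10, p0) → 41.8643
  f4: (p7, p4, p9) → 100.0196
  f5: (p3, p10, p0) → 95.3934
  f6: (p3, p5, p10) → 87.1258
  f7: (p1, p4, p5) → 60.1176
  f8: (p1, p3, p0) → 49.5796
  f9: (p1, p3, p5) → 89.7921
  f10: (p1, p7, p0) → 17.9411
  f11: (p1, p7, p4) → 53.4275
  f12: (p11, p10, p9) → 20.2326
  f13: (p11, p7, p9) → 50.4058
  f14: (p11, p7, p10) → 55.0238
Σ area = 899.353

Euler: V−E+F = 9−21+14 = 2.

facets=14 area=899.353


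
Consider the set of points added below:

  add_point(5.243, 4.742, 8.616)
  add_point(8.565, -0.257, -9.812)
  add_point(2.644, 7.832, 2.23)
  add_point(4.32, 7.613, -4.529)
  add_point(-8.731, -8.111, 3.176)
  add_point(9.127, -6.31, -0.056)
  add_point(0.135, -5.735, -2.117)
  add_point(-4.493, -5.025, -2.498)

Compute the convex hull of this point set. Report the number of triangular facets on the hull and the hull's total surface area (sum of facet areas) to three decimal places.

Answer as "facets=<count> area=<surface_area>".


facets=12 area=681.257

8 of the 8 inputs are extreme points: [0, 1, 2, 3, 4, 5, 6, 7].

Facet areas (half cross-product norm):
  f1: (p0, p5, p4) → 127.1337
  f2: (p0, p2, p4) → 72.9454
  f3: (p0, p1, p5) → 83.4102
  f4: (p6, p5, p4) → 35.5044
  f5: (p6, p1, p5) → 51.1578
  f6: (p3, p2, p4) → 67.4162
  f7: (p3, p0, p2) → 18.1452
  f8: (p3, p0, p1) → 66.6639
  f9: (p7, p6, p4) → 16.4626
  f10: (p7, p6, p1) → 25.0038
  f11: (p7, p3, p4) → 40.8999
  f12: (p7, p3, p1) → 76.5139
Σ area = 681.257

Euler characteristic 8−18+12 = 2 ✓


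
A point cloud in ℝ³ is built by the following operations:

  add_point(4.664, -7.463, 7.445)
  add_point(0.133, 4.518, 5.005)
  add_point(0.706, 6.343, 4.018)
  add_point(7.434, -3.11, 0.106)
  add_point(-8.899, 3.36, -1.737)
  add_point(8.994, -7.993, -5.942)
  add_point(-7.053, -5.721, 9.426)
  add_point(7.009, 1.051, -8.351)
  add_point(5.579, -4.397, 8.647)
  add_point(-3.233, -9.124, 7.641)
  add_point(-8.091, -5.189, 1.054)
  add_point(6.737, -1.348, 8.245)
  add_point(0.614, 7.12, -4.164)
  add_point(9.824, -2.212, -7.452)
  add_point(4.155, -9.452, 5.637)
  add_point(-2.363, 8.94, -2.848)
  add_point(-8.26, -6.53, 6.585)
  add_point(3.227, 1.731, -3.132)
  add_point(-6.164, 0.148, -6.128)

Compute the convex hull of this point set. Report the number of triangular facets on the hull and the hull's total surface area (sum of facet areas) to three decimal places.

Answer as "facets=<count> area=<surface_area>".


facets=30 area=987.852

Extreme-point indices: [0, 1, 2, 4, 5, 6, 7, 8, 9, 10, 11, 12, 13, 14, 15, 16, 18] — 17 of 19 on the boundary.

Facet areas (half cross-product norm):
  f1: (p5, p7, p13) → 9.8152
  f2: (p9, p5, p14) → 38.5716
  f3: (p9, p5, p10) → 81.3318
  f4: (p12, p7, p15) → 3.8031
  f5: (p11, p5, p13) → 47.1371
  f6: (p18, p5, p7) → 63.7414
  f7: (p18, p15, p4) → 26.2719
  f8: (p18, p7, p15) → 62.8596
  f9: (p18, p10, p4) → 26.0751
  f10: (p18, p5, p10) → 78.3614
  f11: (p16, p9, p6) → 8.4945
  f12: (p16, p9, p10) → 15.8256
  f13: (p16, p6, p4) → 18.9470
  f14: (p16, p10, p4) → 21.9470
  f15: (p2, p15, p4) → 34.4577
  f16: (p2, p6, p4) → 79.4517
  f17: (p2, p12, p15) → 14.6379
  f18: (p2, p12, p7) → 37.4071
  f19: (p2, p7, p13) → 30.4417
  f20: (p2, p11, p13) → 82.7893
  f21: (p8, p9, p6) → 26.0599
  f22: (p8, p11, p6) → 18.6312
  f23: (p8, p11, p5) → 25.3116
  f24: (p1, p11, p6) → 60.9431
  f25: (p1, p2, p6) → 4.4007
  f26: (p1, p2, p11) → 8.7711
  f27: (p0, p9, p14) → 10.4773
  f28: (p0, p8, p9) → 12.4019
  f29: (p0, p5, p14) → 15.4286
  f30: (p0, p8, p5) → 23.0584
Σ area = 987.852

Euler characteristic 17−45+30 = 2 ✓


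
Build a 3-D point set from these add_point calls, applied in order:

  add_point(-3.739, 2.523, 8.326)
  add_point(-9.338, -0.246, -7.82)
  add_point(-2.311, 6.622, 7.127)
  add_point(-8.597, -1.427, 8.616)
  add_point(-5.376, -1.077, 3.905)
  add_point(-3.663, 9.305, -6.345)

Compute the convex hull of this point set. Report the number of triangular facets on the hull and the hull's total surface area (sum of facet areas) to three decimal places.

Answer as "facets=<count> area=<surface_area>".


facets=8 area=352.320

Extreme-point indices: [0, 1, 2, 3, 4, 5] — 6 of 6 on the boundary.

Triangle areas on the boundary:
  f1: (p3, p5, p1) → 92.0326
  f2: (p3, p5, p2) → 69.2720
  f3: (p4, p5, p1) → 67.6606
  f4: (p4, p5, p2) → 59.8695
  f5: (p4, p3, p1) → 28.2888
  f6: (p0, p3, p2) → 7.8351
  f7: (p0, p4, p2) → 11.9835
  f8: (p0, p4, p3) → 15.3777
Σ area = 352.320

Euler: V−E+F = 6−12+8 = 2.


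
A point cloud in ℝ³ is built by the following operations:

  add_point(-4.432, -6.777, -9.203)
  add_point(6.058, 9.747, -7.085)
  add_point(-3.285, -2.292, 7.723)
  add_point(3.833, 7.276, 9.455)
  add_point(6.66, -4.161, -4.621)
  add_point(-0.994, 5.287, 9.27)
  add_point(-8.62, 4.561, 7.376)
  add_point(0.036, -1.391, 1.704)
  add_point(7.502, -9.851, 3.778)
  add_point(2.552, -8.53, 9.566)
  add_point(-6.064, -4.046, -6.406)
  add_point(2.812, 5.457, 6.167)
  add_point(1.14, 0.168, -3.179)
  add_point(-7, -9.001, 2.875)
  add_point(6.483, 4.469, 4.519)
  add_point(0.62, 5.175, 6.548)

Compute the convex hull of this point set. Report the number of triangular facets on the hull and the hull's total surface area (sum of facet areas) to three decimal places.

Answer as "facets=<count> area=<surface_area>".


11 of the 16 inputs are extreme points: [0, 1, 3, 4, 5, 6, 8, 9, 10, 13, 14].

Triangle areas on the boundary:
  f1: (p3, p1, p6) → 108.9353
  f2: (p13, p0, p8) → 90.4862
  f3: (p10, p1, p6) → 145.9548
  f4: (p10, p0, p1) → 38.0906
  f5: (p10, p13, p6) → 75.0021
  f6: (p10, p13, p0) → 21.2562
  f7: (p4, p1, p8) → 51.5848
  f8: (p4, p0, p8) → 60.3107
  f9: (p4, p0, p1) → 86.3348
  f10: (p14, p1, p8) → 85.2572
  f11: (p14, p3, p8) → 38.5584
  f12: (p14, p3, p1) → 34.2036
  f13: (p9, p3, p8) → 60.8946
  f14: (p9, p13, p8) → 44.9353
  f15: (p9, p13, p6) → 83.2647
  f16: (p5, p3, p6) → 7.2287
  f17: (p5, p9, p6) → 55.6050
  f18: (p5, p9, p3) → 36.9094
Σ area = 1124.812

Euler characteristic 11−27+18 = 2 ✓

facets=18 area=1124.812


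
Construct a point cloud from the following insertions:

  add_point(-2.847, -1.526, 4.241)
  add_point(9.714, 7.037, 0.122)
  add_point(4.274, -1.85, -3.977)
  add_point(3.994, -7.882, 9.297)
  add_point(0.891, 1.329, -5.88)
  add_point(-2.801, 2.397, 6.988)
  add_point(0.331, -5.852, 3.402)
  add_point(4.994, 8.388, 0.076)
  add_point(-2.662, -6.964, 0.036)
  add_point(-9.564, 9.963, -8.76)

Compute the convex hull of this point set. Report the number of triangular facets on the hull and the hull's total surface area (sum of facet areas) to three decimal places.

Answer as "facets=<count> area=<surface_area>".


facets=14 area=747.194

Hull vertices (9/10): indices [0, 1, 2, 3, 4, 5, 7, 8, 9].

Area of each hull facet:
  f1: (p2, p3, p1) → 81.6423
  f2: (p5, p0, p9) → 44.3225
  f3: (p5, p3, p1) → 93.4693
  f4: (p5, p0, p3) → 24.8564
  f5: (p4, p1, p9) → 78.2789
  f6: (p4, p2, p1) → 28.0702
  f7: (p8, p0, p3) → 35.7771
  f8: (p8, p2, p3) → 54.3398
  f9: (p8, p4, p2) → 23.8459
  f10: (p8, p0, p9) → 63.8092
  f11: (p8, p4, p9) → 70.2029
  f12: (p7, p1, p9) → 22.2172
  f13: (p7, p5, p9) → 100.4963
  f14: (p7, p5, p1) → 25.8656
Σ area = 747.194

Check V−E+F: 9 − 21 + 14 = 2.


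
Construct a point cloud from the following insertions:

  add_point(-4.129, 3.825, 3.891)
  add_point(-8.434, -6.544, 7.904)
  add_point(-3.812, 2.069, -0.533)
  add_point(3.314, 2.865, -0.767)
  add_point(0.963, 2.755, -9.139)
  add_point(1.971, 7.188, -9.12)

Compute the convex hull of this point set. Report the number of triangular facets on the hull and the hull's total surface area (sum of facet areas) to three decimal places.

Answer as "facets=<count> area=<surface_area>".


Extreme-point indices: [0, 1, 2, 3, 4, 5] — 6 of 6 on the boundary.

Per-facet area ½‖(b−a)×(c−a)‖:
  f1: (p4, p3, p1) → 72.2654
  f2: (p4, p5, p3) → 19.7105
  f3: (p0, p3, p1) → 48.5472
  f4: (p0, p5, p3) → 40.0905
  f5: (p2, p0, p1) → 28.4341
  f6: (p2, p0, p5) → 22.8286
  f7: (p2, p4, p1) → 39.0855
  f8: (p2, p4, p5) → 22.0939
Σ area = 293.056

Euler: V−E+F = 6−12+8 = 2.

facets=8 area=293.056


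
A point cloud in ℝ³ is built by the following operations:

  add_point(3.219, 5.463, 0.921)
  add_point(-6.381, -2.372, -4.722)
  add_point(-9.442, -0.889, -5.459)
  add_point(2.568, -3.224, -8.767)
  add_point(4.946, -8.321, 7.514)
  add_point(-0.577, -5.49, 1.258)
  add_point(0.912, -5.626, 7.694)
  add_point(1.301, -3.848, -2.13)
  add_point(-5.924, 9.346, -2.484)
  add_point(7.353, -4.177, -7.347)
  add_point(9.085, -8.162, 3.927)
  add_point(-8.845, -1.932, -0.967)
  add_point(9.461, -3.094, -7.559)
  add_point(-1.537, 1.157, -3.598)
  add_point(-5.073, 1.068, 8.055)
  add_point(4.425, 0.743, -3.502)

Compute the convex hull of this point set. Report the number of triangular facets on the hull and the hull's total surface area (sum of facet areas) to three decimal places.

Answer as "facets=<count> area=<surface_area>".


facets=22 area=830.558

Extreme-point indices: [0, 1, 2, 3, 4, 5, 6, 8, 9, 10, 11, 12, 14] — 13 of 16 on the boundary.

Per-facet area ½‖(b−a)×(c−a)‖:
  f1: (p3, p8, p2) → 71.0013
  f2: (p3, p8, p12) → 51.9031
  f3: (p0, p8, p12) → 64.2781
  f4: (p0, p14, p8) → 59.4477
  f5: (p0, p14, p4) → 77.7089
  f6: (p11, p8, p2) → 25.9860
  f7: (p11, p14, p8) → 58.0295
  f8: (p1, p3, p2) → 11.3771
  f9: (p1, p11, p2) → 7.3690
  f10: (p10, p0, p12) → 80.4098
  f11: (p10, p0, p4) → 41.0778
  f12: (p6, p14, p4) → 5.4415
  f13: (p6, p11, p4) → 22.6529
  f14: (p6, p11, p14) → 45.9590
  f15: (p5, p1, p3) → 41.1352
  f16: (p5, p10, p4) → 24.1426
  f17: (p5, p10, p3) → 55.7377
  f18: (p5, p11, p4) → 21.3543
  f19: (p5, p1, p11) → 19.7881
  f20: (p9, p3, p12) → 4.1701
  f21: (p9, p10, p12) → 14.2929
  f22: (p9, p10, p3) → 27.2952
Σ area = 830.558

Euler: V−E+F = 13−33+22 = 2.


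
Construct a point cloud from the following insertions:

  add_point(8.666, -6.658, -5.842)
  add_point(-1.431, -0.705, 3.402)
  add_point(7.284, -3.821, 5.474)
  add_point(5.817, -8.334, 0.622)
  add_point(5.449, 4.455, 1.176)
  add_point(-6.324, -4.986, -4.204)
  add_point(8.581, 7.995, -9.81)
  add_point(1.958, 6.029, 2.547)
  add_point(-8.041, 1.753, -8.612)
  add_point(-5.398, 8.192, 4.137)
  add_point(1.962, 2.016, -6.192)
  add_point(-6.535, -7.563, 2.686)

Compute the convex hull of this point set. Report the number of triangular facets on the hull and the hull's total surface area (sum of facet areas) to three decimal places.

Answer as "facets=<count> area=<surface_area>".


facets=16 area=951.199

Extreme-point indices: [0, 2, 3, 4, 5, 6, 7, 8, 9, 11] — 10 of 12 on the boundary.

Facet areas (half cross-product norm):
  f1: (p6, p0, p8) → 126.4881
  f2: (p9, p6, p8) → 124.5748
  f3: (p11, p9, p8) → 97.4300
  f4: (p5, p0, p8) → 60.6574
  f5: (p5, p11, p8) → 18.8883
  f6: (p5, p11, p0) → 55.5947
  f7: (p7, p9, p6) → 45.2187
  f8: (p7, p4, p6) → 22.0751
  f9: (p2, p7, p4) → 18.1049
  f10: (p2, p11, p9) → 108.7815
  f11: (p2, p7, p9) → 35.6962
  f12: (p2, p6, p0) → 89.1570
  f13: (p2, p4, p6) → 44.4760
  f14: (p3, p11, p0) → 38.9428
  f15: (p3, p2, p0) → 22.5992
  f16: (p3, p2, p11) → 42.5142
Σ area = 951.199

Euler: V−E+F = 10−24+16 = 2.


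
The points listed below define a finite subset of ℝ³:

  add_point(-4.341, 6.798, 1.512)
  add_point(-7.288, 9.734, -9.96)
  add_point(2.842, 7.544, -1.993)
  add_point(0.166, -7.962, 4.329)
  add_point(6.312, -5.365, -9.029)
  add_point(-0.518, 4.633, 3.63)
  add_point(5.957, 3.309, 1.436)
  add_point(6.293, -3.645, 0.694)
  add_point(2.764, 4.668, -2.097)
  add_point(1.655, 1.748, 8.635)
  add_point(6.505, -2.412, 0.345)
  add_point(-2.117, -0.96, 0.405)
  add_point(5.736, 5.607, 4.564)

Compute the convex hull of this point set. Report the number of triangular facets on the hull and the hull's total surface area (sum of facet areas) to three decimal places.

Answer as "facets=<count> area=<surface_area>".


Points on the hull: [0, 1, 2, 3, 4, 6, 7, 9, 10, 12] (10 of 13).

Triangle areas on the boundary:
  f1: (p4, p3, p1) → 151.0296
  f2: (p0, p3, p1) → 84.7626
  f3: (p0, p9, p3) → 56.6079
  f4: (p0, p12, p9) → 34.7197
  f5: (p7, p4, p10) → 6.3806
  f6: (p7, p4, p3) → 38.6629
  f7: (p7, p9, p3) → 41.0196
  f8: (p7, p12, p10) → 4.2254
  f9: (p7, p12, p9) → 33.6979
  f10: (p2, p4, p1) → 98.6661
  f11: (p2, p0, p1) → 47.8139
  f12: (p2, p0, p12) → 29.7431
  f13: (p6, p4, p10) → 25.3814
  f14: (p6, p12, p10) → 7.7293
  f15: (p6, p2, p4) → 42.6609
  f16: (p6, p2, p12) → 12.1999
Σ area = 715.301

Euler: V−E+F = 10−24+16 = 2.

facets=16 area=715.301


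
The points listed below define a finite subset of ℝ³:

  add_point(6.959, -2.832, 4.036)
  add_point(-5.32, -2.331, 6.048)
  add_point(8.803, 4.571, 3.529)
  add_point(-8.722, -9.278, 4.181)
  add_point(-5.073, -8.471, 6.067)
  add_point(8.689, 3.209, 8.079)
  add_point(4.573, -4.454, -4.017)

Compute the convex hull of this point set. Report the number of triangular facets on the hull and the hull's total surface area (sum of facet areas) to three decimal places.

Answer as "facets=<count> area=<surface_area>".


facets=10 area=413.781

Points on the hull: [0, 1, 2, 3, 4, 5, 6] (7 of 7).

Area of each hull facet:
  f1: (p0, p6, p2) → 32.1171
  f2: (p0, p5, p2) → 17.0349
  f3: (p1, p6, p3) → 56.7829
  f4: (p1, p6, p2) → 85.1407
  f5: (p1, p5, p2) → 36.1086
  f6: (p4, p0, p5) → 44.4704
  f7: (p4, p1, p3) → 12.7039
  f8: (p4, p1, p5) → 44.1421
  f9: (p4, p6, p3) → 28.8008
  f10: (p4, p0, p6) → 56.4798
Σ area = 413.781

Euler characteristic 7−15+10 = 2 ✓


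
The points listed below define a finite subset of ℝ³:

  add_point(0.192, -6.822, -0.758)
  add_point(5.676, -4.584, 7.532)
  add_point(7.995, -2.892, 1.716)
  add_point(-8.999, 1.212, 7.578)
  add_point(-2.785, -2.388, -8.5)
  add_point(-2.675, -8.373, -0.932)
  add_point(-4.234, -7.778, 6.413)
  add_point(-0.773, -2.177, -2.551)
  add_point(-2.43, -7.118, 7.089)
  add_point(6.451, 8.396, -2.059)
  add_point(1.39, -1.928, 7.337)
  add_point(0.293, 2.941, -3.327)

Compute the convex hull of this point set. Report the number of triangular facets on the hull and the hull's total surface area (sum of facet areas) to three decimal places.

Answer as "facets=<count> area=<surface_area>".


facets=18 area=671.384

11 of the 12 inputs are extreme points: [0, 1, 2, 3, 4, 5, 6, 8, 9, 10, 11].

Per-facet area ½‖(b−a)×(c−a)‖:
  f1: (p4, p9, p2) → 83.8190
  f2: (p1, p9, p2) → 34.1157
  f3: (p11, p9, p3) → 53.9406
  f4: (p11, p4, p3) → 57.2578
  f5: (p11, p4, p9) → 19.3569
  f6: (p5, p1, p2) → 38.7341
  f7: (p5, p1, p6) → 39.3481
  f8: (p5, p4, p3) → 68.8843
  f9: (p5, p6, p3) → 37.0648
  f10: (p10, p9, p3) → 79.8136
  f11: (p10, p1, p3) → 7.2582
  f12: (p10, p1, p9) → 37.2720
  f13: (p8, p6, p3) → 10.3855
  f14: (p8, p1, p3) → 42.2423
  f15: (p8, p1, p6) → 2.4765
  f16: (p0, p4, p2) → 40.8380
  f17: (p0, p5, p2) → 3.2990
  f18: (p0, p5, p4) → 15.2772
Σ area = 671.384

Check V−E+F: 11 − 27 + 18 = 2.


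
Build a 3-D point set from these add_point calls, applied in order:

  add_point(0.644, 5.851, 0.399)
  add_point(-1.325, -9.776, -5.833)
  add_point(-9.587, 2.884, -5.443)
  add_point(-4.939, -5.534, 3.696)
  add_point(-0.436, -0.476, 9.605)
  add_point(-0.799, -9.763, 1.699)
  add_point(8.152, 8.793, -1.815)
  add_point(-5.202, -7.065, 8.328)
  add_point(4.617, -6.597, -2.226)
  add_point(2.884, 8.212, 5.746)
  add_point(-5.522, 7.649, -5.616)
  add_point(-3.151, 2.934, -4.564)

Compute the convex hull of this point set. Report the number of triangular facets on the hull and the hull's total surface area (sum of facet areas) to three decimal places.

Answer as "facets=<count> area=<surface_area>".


facets=14 area=855.446

Points on the hull: [1, 2, 4, 5, 6, 7, 8, 9, 10] (9 of 12).

Facet areas (half cross-product norm):
  f1: (p7, p1, p2) → 107.0185
  f2: (p7, p4, p2) → 70.9355
  f3: (p10, p1, p2) → 45.4608
  f4: (p10, p1, p6) → 126.2887
  f5: (p8, p1, p6) → 48.6776
  f6: (p8, p4, p6) → 104.9419
  f7: (p9, p4, p6) → 38.6339
  f8: (p9, p10, p6) → 61.9522
  f9: (p9, p4, p2) → 85.6746
  f10: (p9, p10, p2) → 40.7357
  f11: (p5, p7, p4) → 34.4850
  f12: (p5, p8, p4) → 45.1474
  f13: (p5, p7, p1) → 20.9457
  f14: (p5, p8, p1) → 24.5480
Σ area = 855.446

Euler characteristic 9−21+14 = 2 ✓


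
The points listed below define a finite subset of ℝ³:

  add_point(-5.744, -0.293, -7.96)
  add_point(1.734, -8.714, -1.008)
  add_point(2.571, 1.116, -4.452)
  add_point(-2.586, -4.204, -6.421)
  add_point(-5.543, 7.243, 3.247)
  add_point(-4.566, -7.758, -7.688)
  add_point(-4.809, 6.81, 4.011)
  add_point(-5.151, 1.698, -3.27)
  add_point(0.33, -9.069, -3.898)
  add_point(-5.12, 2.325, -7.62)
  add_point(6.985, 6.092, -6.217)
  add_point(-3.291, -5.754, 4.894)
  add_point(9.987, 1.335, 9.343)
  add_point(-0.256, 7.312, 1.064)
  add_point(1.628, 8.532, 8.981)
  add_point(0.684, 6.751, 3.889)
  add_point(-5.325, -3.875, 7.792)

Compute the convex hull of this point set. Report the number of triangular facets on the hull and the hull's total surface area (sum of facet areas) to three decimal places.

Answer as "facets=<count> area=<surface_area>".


facets=20 area=938.269

Points on the hull: [0, 1, 4, 5, 8, 9, 10, 11, 12, 13, 14, 16] (12 of 17).

Facet areas (half cross-product norm):
  f1: (p10, p14, p12) → 85.3279
  f2: (p16, p14, p12) → 77.2410
  f3: (p9, p10, p0) → 14.8077
  f4: (p5, p16, p0) → 59.0343
  f5: (p5, p10, p0) → 51.8041
  f6: (p5, p10, p8) → 52.8691
  f7: (p1, p10, p12) → 118.9201
  f8: (p1, p10, p8) → 26.7229
  f9: (p13, p10, p14) → 35.9578
  f10: (p4, p16, p14) → 55.2926
  f11: (p4, p13, p14) → 23.2566
  f12: (p4, p16, p0) → 79.4526
  f13: (p4, p9, p0) → 13.9861
  f14: (p4, p9, p10) → 74.7586
  f15: (p4, p13, p10) → 11.9692
  f16: (p11, p1, p8) → 12.2192
  f17: (p11, p5, p8) → 31.3646
  f18: (p11, p5, p16) → 17.4474
  f19: (p11, p16, p12) → 31.4536
  f20: (p11, p1, p12) → 64.3834
Σ area = 938.269

Check V−E+F: 12 − 30 + 20 = 2.


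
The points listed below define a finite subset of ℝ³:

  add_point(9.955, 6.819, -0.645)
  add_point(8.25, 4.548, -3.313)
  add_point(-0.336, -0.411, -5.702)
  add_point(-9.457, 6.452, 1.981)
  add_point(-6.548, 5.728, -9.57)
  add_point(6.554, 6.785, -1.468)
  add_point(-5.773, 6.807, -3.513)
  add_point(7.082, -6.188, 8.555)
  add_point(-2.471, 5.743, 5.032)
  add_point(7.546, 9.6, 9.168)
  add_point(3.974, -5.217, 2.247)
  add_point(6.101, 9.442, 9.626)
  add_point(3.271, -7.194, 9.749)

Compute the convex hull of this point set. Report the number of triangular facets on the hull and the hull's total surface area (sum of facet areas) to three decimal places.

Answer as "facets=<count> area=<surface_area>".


facets=18 area=880.098

Points on the hull: [0, 1, 2, 3, 4, 6, 7, 9, 10, 11, 12] (11 of 13).

Triangle areas on the boundary:
  f1: (p4, p12, p3) → 118.6904
  f2: (p11, p12, p3) → 140.9825
  f3: (p2, p4, p12) → 54.3987
  f4: (p9, p11, p12) → 12.4055
  f5: (p9, p4, p0) → 95.1387
  f6: (p6, p4, p3) → 14.0090
  f7: (p6, p11, p3) → 57.6857
  f8: (p6, p9, p4) → 35.9810
  f9: (p6, p9, p11) → 12.3597
  f10: (p10, p2, p12) → 22.3235
  f11: (p7, p10, p12) → 14.5225
  f12: (p7, p9, p0) → 79.1517
  f13: (p7, p9, p12) → 31.4308
  f14: (p1, p10, p2) → 49.6814
  f15: (p1, p4, p0) → 24.4956
  f16: (p1, p2, p4) → 45.9832
  f17: (p1, p7, p0) → 31.1495
  f18: (p1, p7, p10) → 39.7085
Σ area = 880.098

Euler characteristic 11−27+18 = 2 ✓


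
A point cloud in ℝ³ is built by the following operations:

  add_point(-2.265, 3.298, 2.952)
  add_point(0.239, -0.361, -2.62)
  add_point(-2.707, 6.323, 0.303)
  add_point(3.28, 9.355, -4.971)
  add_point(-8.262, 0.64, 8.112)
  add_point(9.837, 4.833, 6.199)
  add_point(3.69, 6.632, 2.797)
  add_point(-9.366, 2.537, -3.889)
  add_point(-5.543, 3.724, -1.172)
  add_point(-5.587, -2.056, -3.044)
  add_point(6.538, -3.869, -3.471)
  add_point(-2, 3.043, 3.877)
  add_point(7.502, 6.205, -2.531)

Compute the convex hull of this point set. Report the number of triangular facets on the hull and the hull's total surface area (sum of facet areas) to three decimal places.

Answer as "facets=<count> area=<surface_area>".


9 of the 13 inputs are extreme points: [2, 3, 4, 5, 6, 7, 9, 10, 12].

Triangle areas on the boundary:
  f1: (p4, p10, p5) → 119.1539
  f2: (p3, p10, p7) → 95.4091
  f3: (p9, p10, p7) → 25.1896
  f4: (p9, p4, p7) → 34.7907
  f5: (p9, p4, p10) → 69.1523
  f6: (p12, p10, p5) → 46.4193
  f7: (p12, p3, p5) → 19.7278
  f8: (p12, p3, p10) → 26.6350
  f9: (p6, p4, p5) → 47.1636
  f10: (p6, p3, p5) → 24.6323
  f11: (p2, p6, p4) → 37.2370
  f12: (p2, p6, p3) → 26.2728
  f13: (p2, p4, p7) → 46.9068
  f14: (p2, p3, p7) → 34.2785
Σ area = 652.969

Euler characteristic 9−21+14 = 2 ✓

facets=14 area=652.969


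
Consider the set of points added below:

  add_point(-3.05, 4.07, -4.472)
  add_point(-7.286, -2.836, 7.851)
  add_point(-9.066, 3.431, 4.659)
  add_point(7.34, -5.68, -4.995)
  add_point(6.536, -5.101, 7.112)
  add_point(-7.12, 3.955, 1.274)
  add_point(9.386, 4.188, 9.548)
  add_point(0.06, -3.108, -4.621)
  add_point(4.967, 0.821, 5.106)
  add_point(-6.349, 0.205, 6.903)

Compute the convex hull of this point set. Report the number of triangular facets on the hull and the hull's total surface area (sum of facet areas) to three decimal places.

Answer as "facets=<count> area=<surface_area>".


Points on the hull: [0, 1, 2, 3, 4, 5, 6, 7, 9] (9 of 10).

Per-facet area ½‖(b−a)×(c−a)‖:
  f1: (p0, p3, p6) → 119.1905
  f2: (p5, p6, p2) → 36.3101
  f3: (p5, p0, p6) → 64.2713
  f4: (p9, p6, p2) → 34.9592
  f5: (p9, p1, p2) → 6.3918
  f6: (p9, p1, p6) → 24.4371
  f7: (p4, p3, p6) → 58.6199
  f8: (p4, p1, p6) → 69.7598
  f9: (p4, p1, p3) → 84.5164
  f10: (p7, p0, p3) → 22.1584
  f11: (p7, p1, p3) → 47.5950
  f12: (p7, p5, p0) → 26.8099
  f13: (p7, p1, p2) → 51.0016
  f14: (p7, p5, p2) → 17.3206
Σ area = 663.342

Euler characteristic 9−21+14 = 2 ✓

facets=14 area=663.342


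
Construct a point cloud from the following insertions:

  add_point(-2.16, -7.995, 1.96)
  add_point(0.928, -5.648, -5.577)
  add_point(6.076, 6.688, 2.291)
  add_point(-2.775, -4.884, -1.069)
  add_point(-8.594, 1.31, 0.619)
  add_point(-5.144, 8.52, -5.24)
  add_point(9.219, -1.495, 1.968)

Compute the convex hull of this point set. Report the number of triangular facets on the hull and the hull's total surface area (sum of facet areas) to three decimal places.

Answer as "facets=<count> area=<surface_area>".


facets=10 area=519.747

Points on the hull: [0, 1, 2, 3, 4, 5, 6] (7 of 7).

Triangle areas on the boundary:
  f1: (p1, p0, p6) → 49.5115
  f2: (p5, p1, p4) → 65.3259
  f3: (p2, p0, p4) → 86.4224
  f4: (p2, p0, p6) → 56.8112
  f5: (p2, p5, p4) → 66.9275
  f6: (p2, p1, p6) → 52.1755
  f7: (p2, p5, p1) → 94.6375
  f8: (p3, p0, p4) → 16.8023
  f9: (p3, p1, p4) → 19.0425
  f10: (p3, p1, p0) → 12.0907
Σ area = 519.747

Euler characteristic 7−15+10 = 2 ✓


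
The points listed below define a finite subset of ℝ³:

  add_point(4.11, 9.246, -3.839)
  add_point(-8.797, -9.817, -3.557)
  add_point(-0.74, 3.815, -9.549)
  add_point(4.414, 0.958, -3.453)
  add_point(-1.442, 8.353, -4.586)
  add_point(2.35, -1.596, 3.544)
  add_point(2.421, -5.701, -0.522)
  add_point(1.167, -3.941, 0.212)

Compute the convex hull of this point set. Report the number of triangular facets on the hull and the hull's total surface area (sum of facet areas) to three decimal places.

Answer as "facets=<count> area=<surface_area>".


facets=10 area=442.267

Points on the hull: [0, 1, 2, 3, 4, 5, 6] (7 of 8).

Facet areas (half cross-product norm):
  f1: (p5, p0, p3) → 29.9080
  f2: (p2, p0, p3) → 32.3793
  f3: (p6, p5, p1) → 32.6576
  f4: (p6, p5, p3) → 20.4121
  f5: (p6, p2, p1) → 82.3212
  f6: (p6, p2, p3) → 29.0780
  f7: (p4, p2, p1) → 55.6876
  f8: (p4, p2, p0) → 19.0806
  f9: (p4, p5, p1) → 103.8568
  f10: (p4, p5, p0) → 36.8858
Σ area = 442.267

Euler characteristic 7−15+10 = 2 ✓


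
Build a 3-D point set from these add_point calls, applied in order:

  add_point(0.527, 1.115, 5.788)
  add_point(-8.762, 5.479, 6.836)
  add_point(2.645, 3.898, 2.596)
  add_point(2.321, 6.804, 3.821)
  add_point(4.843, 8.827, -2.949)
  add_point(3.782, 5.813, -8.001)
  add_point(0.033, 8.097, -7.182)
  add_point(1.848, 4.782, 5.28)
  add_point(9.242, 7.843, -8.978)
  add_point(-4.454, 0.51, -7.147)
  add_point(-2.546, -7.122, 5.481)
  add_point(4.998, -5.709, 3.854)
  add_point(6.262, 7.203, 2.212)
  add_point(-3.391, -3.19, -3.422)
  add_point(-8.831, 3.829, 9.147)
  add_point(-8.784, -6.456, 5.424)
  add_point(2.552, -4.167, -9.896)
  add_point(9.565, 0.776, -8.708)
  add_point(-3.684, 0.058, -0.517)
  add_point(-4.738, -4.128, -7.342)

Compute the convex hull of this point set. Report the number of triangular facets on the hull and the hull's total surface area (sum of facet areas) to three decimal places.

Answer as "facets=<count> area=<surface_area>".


facets=28 area=1017.541

16 of the 20 inputs are extreme points: [0, 1, 3, 4, 6, 7, 8, 9, 10, 11, 12, 14, 15, 16, 17, 19].

Triangle areas on the boundary:
  f1: (p15, p10, p14) → 34.1361
  f2: (p11, p12, p17) → 80.0251
  f3: (p11, p16, p17) → 59.4620
  f4: (p11, p16, p10) → 55.0348
  f5: (p11, p10, p14) → 47.9689
  f6: (p11, p0, p14) → 27.3736
  f7: (p1, p15, p14) → 14.9612
  f8: (p1, p4, p6) → 53.4913
  f9: (p19, p16, p10) → 50.8810
  f10: (p19, p15, p10) → 41.0636
  f11: (p19, p1, p15) → 81.5315
  f12: (p7, p0, p14) → 20.1505
  f13: (p7, p11, p12) → 32.3662
  f14: (p7, p11, p0) → 13.7588
  f15: (p8, p4, p6) → 24.1396
  f16: (p8, p6, p16) → 58.0633
  f17: (p8, p16, p17) → 26.0482
  f18: (p8, p12, p17) → 40.9209
  f19: (p8, p4, p12) → 17.5444
  f20: (p3, p4, p12) → 11.8387
  f21: (p3, p1, p4) → 35.0671
  f22: (p3, p1, p14) → 15.6536
  f23: (p3, p7, p14) → 13.0137
  f24: (p3, p7, p12) → 4.8102
  f25: (p9, p6, p16) → 39.0025
  f26: (p9, p19, p16) → 17.9491
  f27: (p9, p1, p6) → 67.5135
  f28: (p9, p19, p1) → 33.7711
Σ area = 1017.541

Euler characteristic 16−42+28 = 2 ✓


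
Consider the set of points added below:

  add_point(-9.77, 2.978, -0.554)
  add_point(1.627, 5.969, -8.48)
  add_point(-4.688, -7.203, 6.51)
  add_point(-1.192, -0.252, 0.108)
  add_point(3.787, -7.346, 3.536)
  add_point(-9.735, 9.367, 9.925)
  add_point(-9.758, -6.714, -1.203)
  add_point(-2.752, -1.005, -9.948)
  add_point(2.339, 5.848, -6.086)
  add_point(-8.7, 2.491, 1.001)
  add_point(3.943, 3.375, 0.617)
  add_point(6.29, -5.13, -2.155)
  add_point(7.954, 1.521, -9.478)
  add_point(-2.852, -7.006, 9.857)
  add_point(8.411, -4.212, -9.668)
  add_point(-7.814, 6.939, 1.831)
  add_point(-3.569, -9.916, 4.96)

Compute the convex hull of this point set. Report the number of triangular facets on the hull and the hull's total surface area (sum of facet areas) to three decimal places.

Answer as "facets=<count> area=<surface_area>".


facets=24 area=1067.094

Extreme-point indices: [0, 1, 4, 5, 6, 7, 8, 10, 11, 12, 13, 14, 15, 16] — 14 of 17 on the boundary.

Per-facet area ½‖(b−a)×(c−a)‖:
  f1: (p6, p16, p14) → 90.2478
  f2: (p6, p5, p0) → 48.7085
  f3: (p4, p16, p14) → 47.9363
  f4: (p15, p5, p0) → 17.7449
  f5: (p15, p1, p0) → 34.8224
  f6: (p15, p1, p5) → 31.3977
  f7: (p7, p6, p14) → 67.1679
  f8: (p7, p1, p0) → 51.5098
  f9: (p7, p6, p0) → 55.8239
  f10: (p11, p4, p14) → 6.7387
  f11: (p13, p6, p5) → 112.9168
  f12: (p13, p4, p16) → 22.5543
  f13: (p13, p6, p16) → 23.5185
  f14: (p8, p1, p5) → 20.8144
  f15: (p10, p11, p4) → 30.4876
  f16: (p10, p13, p5) → 122.9530
  f17: (p10, p13, p4) → 50.3486
  f18: (p10, p8, p5) → 63.1366
  f19: (p12, p11, p14) → 22.5703
  f20: (p12, p10, p11) → 43.4724
  f21: (p12, p10, p8) → 28.7322
  f22: (p12, p8, p1) → 9.6592
  f23: (p12, p7, p14) → 31.3057
  f24: (p12, p7, p1) → 32.5269
Σ area = 1067.094

Euler: V−E+F = 14−36+24 = 2.


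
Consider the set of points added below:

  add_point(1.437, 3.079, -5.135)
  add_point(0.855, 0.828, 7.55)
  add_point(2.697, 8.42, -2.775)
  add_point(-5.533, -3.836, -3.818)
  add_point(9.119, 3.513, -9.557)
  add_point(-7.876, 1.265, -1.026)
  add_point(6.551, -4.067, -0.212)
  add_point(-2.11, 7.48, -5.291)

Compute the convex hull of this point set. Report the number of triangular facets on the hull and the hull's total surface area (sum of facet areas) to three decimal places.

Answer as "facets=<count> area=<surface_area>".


facets=10 area=533.612

Extreme-point indices: [1, 2, 3, 4, 5, 6, 7] — 7 of 8 on the boundary.

Area of each hull facet:
  f1: (p1, p6, p4) → 61.5491
  f2: (p2, p1, p4) → 64.5593
  f3: (p3, p6, p4) → 77.5596
  f4: (p3, p1, p5) → 38.3828
  f5: (p3, p1, p6) → 64.7991
  f6: (p7, p2, p4) → 28.6823
  f7: (p7, p3, p5) → 29.5823
  f8: (p7, p3, p4) → 75.3556
  f9: (p7, p1, p5) → 57.8459
  f10: (p7, p2, p1) → 35.2959
Σ area = 533.612

Euler characteristic 7−15+10 = 2 ✓


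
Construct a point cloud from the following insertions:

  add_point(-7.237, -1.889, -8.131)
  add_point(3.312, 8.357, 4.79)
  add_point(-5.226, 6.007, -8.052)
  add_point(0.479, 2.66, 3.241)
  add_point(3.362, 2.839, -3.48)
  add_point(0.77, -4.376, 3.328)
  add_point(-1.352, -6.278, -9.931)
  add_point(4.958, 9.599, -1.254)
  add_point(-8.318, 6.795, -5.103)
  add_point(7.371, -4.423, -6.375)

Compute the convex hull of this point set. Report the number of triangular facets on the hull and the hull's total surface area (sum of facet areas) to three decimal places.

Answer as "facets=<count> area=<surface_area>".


Hull vertices (9/10): indices [0, 1, 2, 3, 5, 6, 7, 8, 9].

Area of each hull facet:
  f1: (p1, p7, p8) → 45.0234
  f2: (p1, p7, p9) → 47.4837
  f3: (p5, p1, p9) → 76.6638
  f4: (p2, p7, p8) → 27.3849
  f5: (p2, p7, p9) → 91.5970
  f6: (p0, p5, p8) → 65.7035
  f7: (p0, p2, p8) → 17.7016
  f8: (p3, p1, p8) → 41.3308
  f9: (p3, p5, p8) → 42.1037
  f10: (p3, p5, p1) → 12.2069
  f11: (p6, p2, p9) → 62.4532
  f12: (p6, p0, p2) → 28.5762
  f13: (p6, p5, p9) → 55.1507
  f14: (p6, p0, p5) → 50.2979
Σ area = 663.677

Euler: V−E+F = 9−21+14 = 2.

facets=14 area=663.677


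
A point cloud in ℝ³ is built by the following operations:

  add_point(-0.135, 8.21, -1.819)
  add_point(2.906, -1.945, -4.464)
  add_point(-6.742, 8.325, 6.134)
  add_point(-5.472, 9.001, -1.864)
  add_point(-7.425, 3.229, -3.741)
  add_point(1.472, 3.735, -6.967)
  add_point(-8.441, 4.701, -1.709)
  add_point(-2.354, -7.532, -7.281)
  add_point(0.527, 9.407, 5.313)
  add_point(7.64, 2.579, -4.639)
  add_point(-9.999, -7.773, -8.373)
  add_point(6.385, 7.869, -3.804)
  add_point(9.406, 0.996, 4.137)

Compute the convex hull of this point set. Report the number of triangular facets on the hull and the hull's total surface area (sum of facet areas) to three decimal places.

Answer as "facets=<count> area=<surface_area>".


Extreme-point indices: [2, 3, 4, 5, 6, 7, 8, 9, 10, 11, 12] — 11 of 13 on the boundary.

Area of each hull facet:
  f1: (p2, p12, p10) → 189.7519
  f2: (p8, p2, p12) → 35.6144
  f3: (p11, p8, p12) → 55.5870
  f4: (p7, p12, p10) → 48.6691
  f5: (p6, p2, p10) → 37.6555
  f6: (p3, p8, p2) → 28.8874
  f7: (p3, p11, p8) → 48.8526
  f8: (p3, p6, p2) → 20.8690
  f9: (p5, p7, p10) → 43.0527
  f10: (p5, p3, p10) → 82.1399
  f11: (p5, p3, p11) → 36.0929
  f12: (p9, p11, p12) → 24.9491
  f13: (p9, p7, p12) → 64.5435
  f14: (p9, p5, p11) → 17.4183
  f15: (p9, p5, p7) → 39.4321
  f16: (p4, p6, p10) → 11.8761
  f17: (p4, p3, p10) → 4.9686
  f18: (p4, p3, p6) → 6.9152
Σ area = 797.275

Euler characteristic 11−27+18 = 2 ✓

facets=18 area=797.275


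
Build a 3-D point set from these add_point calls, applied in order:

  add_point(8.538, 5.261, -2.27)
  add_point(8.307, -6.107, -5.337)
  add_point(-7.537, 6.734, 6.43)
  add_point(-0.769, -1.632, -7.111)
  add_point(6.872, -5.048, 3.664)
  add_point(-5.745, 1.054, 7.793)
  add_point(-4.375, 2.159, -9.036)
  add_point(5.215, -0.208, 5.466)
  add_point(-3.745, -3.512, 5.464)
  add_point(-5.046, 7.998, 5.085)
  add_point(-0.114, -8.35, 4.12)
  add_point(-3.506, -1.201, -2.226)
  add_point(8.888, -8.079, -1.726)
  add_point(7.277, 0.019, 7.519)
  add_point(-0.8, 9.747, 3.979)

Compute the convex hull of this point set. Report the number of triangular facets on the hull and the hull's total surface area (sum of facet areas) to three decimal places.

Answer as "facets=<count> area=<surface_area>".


facets=22 area=853.133

Hull vertices (13/15): indices [0, 1, 2, 3, 4, 5, 6, 8, 9, 10, 12, 13, 14].

Triangle areas on the boundary:
  f1: (p13, p14, p2) → 50.3881
  f2: (p9, p14, p2) → 1.6331
  f3: (p9, p6, p2) → 22.7607
  f4: (p9, p6, p14) → 35.8866
  f5: (p0, p6, p14) → 84.2180
  f6: (p0, p13, p12) → 64.5772
  f7: (p0, p13, p14) → 62.9236
  f8: (p1, p0, p12) → 23.8168
  f9: (p1, p0, p6) → 82.6575
  f10: (p1, p10, p12) → 20.7428
  f11: (p5, p13, p2) → 37.2202
  f12: (p5, p10, p13) → 62.7430
  f13: (p5, p6, p2) → 49.9310
  f14: (p4, p13, p12) → 10.8883
  f15: (p4, p10, p12) → 24.9596
  f16: (p4, p10, p13) → 23.0304
  f17: (p8, p10, p6) → 48.0058
  f18: (p8, p5, p6) → 42.7394
  f19: (p8, p5, p10) → 5.1783
  f20: (p3, p10, p6) → 26.8847
  f21: (p3, p1, p6) → 10.7239
  f22: (p3, p1, p10) → 61.2241
Σ area = 853.133

Euler characteristic 13−33+22 = 2 ✓
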